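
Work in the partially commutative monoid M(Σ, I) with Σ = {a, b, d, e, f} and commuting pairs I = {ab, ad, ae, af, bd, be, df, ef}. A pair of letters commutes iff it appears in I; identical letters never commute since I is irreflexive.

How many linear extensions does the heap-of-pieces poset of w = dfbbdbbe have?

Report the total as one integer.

drop 0:d onto floor
drop 1:f onto floor
drop 2:b onto {1:f}
drop 3:b onto {2:b}
drop 4:d onto {0:d}
drop 5:b onto {3:b}
drop 6:b onto {5:b}
drop 7:e onto {4:d}
ground layer = {0:d, 1:f}
drop-orders for the pieces not yet dropped (sum over which currently-grounded one goes next):
  1 to go: {6} 1  {7} 1
  2 to go: {4,7} 1  {5,6} 1  {6,7} 2
  3 to go: {0,4,7} 1  {3,5,6} 1  {4,6,7} 3  {5,6,7} 3
  4 to go: {0,4,6,7} 4  {2,3,5,6} 1  {3,5,6,7} 4  {4,5,6,7} 6
  5 to go: {0,4,5,6,7} 10  {1,2,3,5,6} 1  {2,3,5,6,7} 5  {3,4,5,6,7} 10
  6 to go: {0,3,4,5,6,7} 20  {1,2,3,5,6,7} 6  {2,3,4,5,6,7} 15
  if 0:d drops first: 21 orders
  if 1:f drops first: 35 orders
heap linearizations: 56

56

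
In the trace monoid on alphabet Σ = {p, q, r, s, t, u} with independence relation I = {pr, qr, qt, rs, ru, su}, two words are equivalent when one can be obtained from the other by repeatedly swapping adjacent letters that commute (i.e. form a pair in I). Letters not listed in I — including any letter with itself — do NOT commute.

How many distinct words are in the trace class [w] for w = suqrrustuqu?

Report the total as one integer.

piece 0:s — minimal
piece 1:u — minimal
piece 2:q rests on {0:s, 1:u}
piece 3:r — minimal
piece 4:r rests on {3:r}
piece 5:u rests on {2:q}
piece 6:s rests on {2:q}
piece 7:t rests on {4:r, 5:u, 6:s}
piece 8:u rests on {7:t}
piece 9:q rests on {8:u}
piece 10:u rests on {9:q}
minimal pieces: {0:s, 1:u, 3:r}
ways to finish when only these pieces remain (= sum over removing one remaining piece with nothing left below it):
  1 left: {10}→1
  2 left: {9,10}→1
  3 left: {8,9,10}→1
  4 left: {7,8,9,10}→1
  5 left: {4,7,8,9,10}→1  {5,7,8,9,10}→1  {6,7,8,9,10}→1
  6 left: {3,4,7,8,9,10}→1  {4,5,7,8,9,10}→2  {4,6,7,8,9,10}→2  {5,6,7,8,9,10}→2
  7 left: {2,5,6,7,8,9,10}→2  {3,4,5,7,8,9,10}→3  {3,4,6,7,8,9,10}→3  {4,5,6,7,8,9,10}→6
  8 left: {0,2,5,6,7,8,9,10}→2  {1,2,5,6,7,8,9,10}→2  {2,4,5,6,7,8,9,10}→8  {3,4,5,6,7,8,9,10}→12
  9 left: {0,1,2,5,6,7,8,9,10}→4  {0,2,4,5,6,7,8,9,10}→10  {1,2,4,5,6,7,8,9,10}→10  {2,3,4,5,6,7,8,9,10}→20
  placing 0:s first → 30 extensions
  placing 1:u first → 30 extensions
  placing 3:r first → 24 extensions
total linear extensions = 84

84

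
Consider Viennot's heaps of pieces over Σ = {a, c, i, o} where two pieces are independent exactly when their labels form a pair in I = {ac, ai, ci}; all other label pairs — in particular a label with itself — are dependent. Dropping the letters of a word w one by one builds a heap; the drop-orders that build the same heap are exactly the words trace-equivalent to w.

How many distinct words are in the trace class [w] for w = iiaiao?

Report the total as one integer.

10

drop 0:i onto floor
drop 1:i onto {0:i}
drop 2:a onto floor
drop 3:i onto {1:i}
drop 4:a onto {2:a}
drop 5:o onto {3:i, 4:a}
ground layer = {0:i, 2:a}
drop-orders for the pieces not yet dropped (sum over which currently-grounded one goes next):
  1 to go: {5} 1
  2 to go: {3,5} 1  {4,5} 1
  3 to go: {1,3,5} 1  {2,4,5} 1  {3,4,5} 2
  4 to go: {0,1,3,5} 1  {1,3,4,5} 3  {2,3,4,5} 3
  if 0:i drops first: 6 orders
  if 2:a drops first: 4 orders
heap linearizations: 10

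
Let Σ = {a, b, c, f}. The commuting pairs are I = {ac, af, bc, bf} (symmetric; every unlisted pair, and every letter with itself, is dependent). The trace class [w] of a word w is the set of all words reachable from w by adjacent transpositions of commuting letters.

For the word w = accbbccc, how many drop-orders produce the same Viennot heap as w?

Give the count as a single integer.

56

piece 0:a — minimal
piece 1:c — minimal
piece 2:c rests on {1:c}
piece 3:b rests on {0:a}
piece 4:b rests on {3:b}
piece 5:c rests on {2:c}
piece 6:c rests on {5:c}
piece 7:c rests on {6:c}
minimal pieces: {0:a, 1:c}
ways to finish when only these pieces remain (= sum over removing one remaining piece with nothing left below it):
  1 left: {4}→1  {7}→1
  2 left: {3,4}→1  {4,7}→2  {6,7}→1
  3 left: {0,3,4}→1  {3,4,7}→3  {4,6,7}→3  {5,6,7}→1
  4 left: {0,3,4,7}→4  {2,5,6,7}→1  {3,4,6,7}→6  {4,5,6,7}→4
  5 left: {0,3,4,6,7}→10  {1,2,5,6,7}→1  {2,4,5,6,7}→5  {3,4,5,6,7}→10
  6 left: {0,3,4,5,6,7}→20  {1,2,4,5,6,7}→6  {2,3,4,5,6,7}→15
  placing 0:a first → 21 extensions
  placing 1:c first → 35 extensions
total linear extensions = 56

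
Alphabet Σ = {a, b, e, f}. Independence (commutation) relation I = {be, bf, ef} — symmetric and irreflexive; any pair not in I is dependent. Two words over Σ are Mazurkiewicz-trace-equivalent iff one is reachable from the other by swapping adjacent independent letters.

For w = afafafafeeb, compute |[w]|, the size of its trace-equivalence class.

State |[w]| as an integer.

12

drop 0:a onto floor
drop 1:f onto {0:a}
drop 2:a onto {1:f}
drop 3:f onto {2:a}
drop 4:a onto {3:f}
drop 5:f onto {4:a}
drop 6:a onto {5:f}
drop 7:f onto {6:a}
drop 8:e onto {6:a}
drop 9:e onto {8:e}
drop 10:b onto {6:a}
ground layer = {0:a}
drop-orders for the pieces not yet dropped (sum over which currently-grounded one goes next):
  1 to go: {7} 1  {9} 1  {10} 1
  2 to go: {7,9} 2  {7,10} 2  {8,9} 1  {9,10} 2
  3 to go: {7,8,9} 3  {7,9,10} 6  {8,9,10} 3
  4 to go: {7,8,9,10} 12
  5 to go: {6,7,8,9,10} 12
  6 to go: {5,6,7,8,9,10} 12
  7 to go: {4,5,6,7,8,9,10} 12
  8 to go: {3,4,5,6,7,8,9,10} 12
  9 to go: {2,3,4,5,6,7,8,9,10} 12
  if 0:a drops first: 12 orders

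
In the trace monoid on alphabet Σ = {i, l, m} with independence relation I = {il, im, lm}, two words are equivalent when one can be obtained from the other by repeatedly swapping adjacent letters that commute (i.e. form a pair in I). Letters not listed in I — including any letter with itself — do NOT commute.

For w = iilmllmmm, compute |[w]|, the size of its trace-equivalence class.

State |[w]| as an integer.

1260

drop 0:i onto floor
drop 1:i onto {0:i}
drop 2:l onto floor
drop 3:m onto floor
drop 4:l onto {2:l}
drop 5:l onto {4:l}
drop 6:m onto {3:m}
drop 7:m onto {6:m}
drop 8:m onto {7:m}
ground layer = {0:i, 2:l, 3:m}
drop-orders for the pieces not yet dropped (sum over which currently-grounded one goes next):
  1 to go: {1} 1  {5} 1  {8} 1
  2 to go: {0,1} 1  {1,5} 2  {1,8} 2  {4,5} 1  {5,8} 2  {7,8} 1
  3 to go: {0,1,5} 3  {0,1,8} 3  {1,4,5} 3  {1,5,8} 6  {1,7,8} 3  {2,4,5} 1  {4,5,8} 3  {5,7,8} 3  {6,7,8} 1
  4 to go: {0,1,4,5} 6  {0,1,5,8} 12  {0,1,7,8} 6  {1,2,4,5} 4  {1,4,5,8} 12  {1,5,7,8} 12  {1,6,7,8} 4  {2,4,5,8} 4  {3,6,7,8} 1  {4,5,7,8} 6  {5,6,7,8} 4
  5 to go: {0,1,2,4,5} 10  {0,1,4,5,8} 30  {0,1,5,7,8} 30  {0,1,6,7,8} 10  {1,2,4,5,8} 20  {1,3,6,7,8} 5  {1,4,5,7,8} 30  {1,5,6,7,8} 20  {2,4,5,7,8} 10  {3,5,6,7,8} 5  {4,5,6,7,8} 10
  6 to go: {0,1,2,4,5,8} 60  {0,1,3,6,7,8} 15  {0,1,4,5,7,8} 90  {0,1,5,6,7,8} 60  {1,2,4,5,7,8} 60  {1,3,5,6,7,8} 30  {1,4,5,6,7,8} 60  {2,4,5,6,7,8} 20  {3,4,5,6,7,8} 15
  7 to go: {0,1,2,4,5,7,8} 210  {0,1,3,5,6,7,8} 105  {0,1,4,5,6,7,8} 210  {1,2,4,5,6,7,8} 140  {1,3,4,5,6,7,8} 105  {2,3,4,5,6,7,8} 35
  if 0:i drops first: 280 orders
  if 2:l drops first: 420 orders
  if 3:m drops first: 560 orders
heap linearizations: 1260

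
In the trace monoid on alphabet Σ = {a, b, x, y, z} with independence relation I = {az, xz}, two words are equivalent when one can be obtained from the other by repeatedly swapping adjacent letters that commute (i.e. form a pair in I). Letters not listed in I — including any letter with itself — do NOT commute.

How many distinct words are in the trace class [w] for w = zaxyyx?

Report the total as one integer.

#0=z has no predecessor
#1=a has no predecessor
#2=x depends on [1:a]
#3=y depends on [0:z, 2:x]
#4=y depends on [3:y]
#5=x depends on [4:y]
sources: [0:z, 1:a]
N(rest) = Σ N(rest − s) over sources s of rest; N(one piece) = 1:
  size 1 → [5]=1
  size 2 → [4,5]=1
  size 3 → [3,4,5]=1
  size 4 → [0,3,4,5]=1  [2,3,4,5]=1
  first=0(z) contributes 1
  first=1(a) contributes 2
|[w]| = 3

3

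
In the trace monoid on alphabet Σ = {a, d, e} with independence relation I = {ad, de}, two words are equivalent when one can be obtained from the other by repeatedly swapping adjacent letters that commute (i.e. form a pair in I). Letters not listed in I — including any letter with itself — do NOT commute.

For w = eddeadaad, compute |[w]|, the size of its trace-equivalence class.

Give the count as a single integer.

0(e) covers ∅
1(d) covers ∅
2(d) covers 1:d
3(e) covers 0:e
4(a) covers 3:e
5(d) covers 2:d
6(a) covers 4:a
7(a) covers 6:a
8(d) covers 5:d
floor of heap: 0:e, 1:d
completions by unplaced set U, small U first (add the entries for U minus each lowest piece of U):
  |U|=1: {7}:1  {8}:1
  |U|=2: {5,8}:1  {6,7}:1  {7,8}:2
  |U|=3: {2,5,8}:1  {4,6,7}:1  {5,7,8}:3  {6,7,8}:3
  |U|=4: {1,2,5,8}:1  {2,5,7,8}:4  {3,4,6,7}:1  {4,6,7,8}:4  {5,6,7,8}:6
  |U|=5: {0,3,4,6,7}:1  {1,2,5,7,8}:5  {2,5,6,7,8}:10  {3,4,6,7,8}:5  {4,5,6,7,8}:10
  |U|=6: {0,3,4,6,7,8}:6  {1,2,5,6,7,8}:15  {2,4,5,6,7,8}:20  {3,4,5,6,7,8}:15
  |U|=7: {0,3,4,5,6,7,8}:21  {1,2,4,5,6,7,8}:35  {2,3,4,5,6,7,8}:35
  start at 0(e): 70
  start at 1(d): 56
sum over floor = 126

126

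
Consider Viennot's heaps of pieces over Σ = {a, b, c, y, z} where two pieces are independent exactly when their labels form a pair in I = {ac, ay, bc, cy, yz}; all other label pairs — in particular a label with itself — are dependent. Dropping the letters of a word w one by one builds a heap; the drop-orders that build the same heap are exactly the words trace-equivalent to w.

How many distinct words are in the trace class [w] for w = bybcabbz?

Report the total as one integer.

#0=b has no predecessor
#1=y depends on [0:b]
#2=b depends on [1:y]
#3=c has no predecessor
#4=a depends on [2:b]
#5=b depends on [4:a]
#6=b depends on [5:b]
#7=z depends on [3:c, 6:b]
sources: [0:b, 3:c]
N(rest) = Σ N(rest − s) over sources s of rest; N(one piece) = 1:
  size 1 → [7]=1
  size 2 → [3,7]=1  [6,7]=1
  size 3 → [3,6,7]=2  [5,6,7]=1
  size 4 → [3,5,6,7]=3  [4,5,6,7]=1
  size 5 → [2,4,5,6,7]=1  [3,4,5,6,7]=4
  size 6 → [1,2,4,5,6,7]=1  [2,3,4,5,6,7]=5
  first=0(b) contributes 6
  first=3(c) contributes 1
|[w]| = 7

7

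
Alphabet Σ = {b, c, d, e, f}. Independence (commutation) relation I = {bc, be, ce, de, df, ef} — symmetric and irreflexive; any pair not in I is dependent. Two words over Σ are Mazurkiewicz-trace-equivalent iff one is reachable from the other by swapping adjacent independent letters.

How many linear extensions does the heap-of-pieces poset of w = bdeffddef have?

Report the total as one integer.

piece 0:b — minimal
piece 1:d rests on {0:b}
piece 2:e — minimal
piece 3:f rests on {0:b}
piece 4:f rests on {3:f}
piece 5:d rests on {1:d}
piece 6:d rests on {5:d}
piece 7:e rests on {2:e}
piece 8:f rests on {4:f}
minimal pieces: {0:b, 2:e}
ways to finish when only these pieces remain (= sum over removing one remaining piece with nothing left below it):
  1 left: {6}→1  {7}→1  {8}→1
  2 left: {2,7}→1  {4,8}→1  {5,6}→1  {6,7}→2  {6,8}→2  {7,8}→2
  3 left: {1,5,6}→1  {2,6,7}→3  {2,7,8}→3  {3,4,8}→1  {4,6,8}→3  {4,7,8}→3  {5,6,7}→3  {5,6,8}→3  {6,7,8}→6
  4 left: {1,5,6,7}→4  {1,5,6,8}→4  {2,4,7,8}→6  {2,5,6,7}→6  {2,6,7,8}→12  {3,4,6,8}→4  {3,4,7,8}→4  {4,5,6,8}→6  {4,6,7,8}→12  {5,6,7,8}→12
  5 left: {1,2,5,6,7}→10  {1,4,5,6,8}→10  {1,5,6,7,8}→20  {2,3,4,7,8}→10  {2,4,6,7,8}→30  {2,5,6,7,8}→30  {3,4,5,6,8}→10  {3,4,6,7,8}→20  {4,5,6,7,8}→30
  6 left: {1,2,5,6,7,8}→60  {1,3,4,5,6,8}→20  {1,4,5,6,7,8}→60  {2,3,4,6,7,8}→60  {2,4,5,6,7,8}→90  {3,4,5,6,7,8}→60
  7 left: {0,1,3,4,5,6,8}→20  {1,2,4,5,6,7,8}→210  {1,3,4,5,6,7,8}→140  {2,3,4,5,6,7,8}→210
  placing 0:b first → 560 extensions
  placing 2:e first → 160 extensions
total linear extensions = 720

720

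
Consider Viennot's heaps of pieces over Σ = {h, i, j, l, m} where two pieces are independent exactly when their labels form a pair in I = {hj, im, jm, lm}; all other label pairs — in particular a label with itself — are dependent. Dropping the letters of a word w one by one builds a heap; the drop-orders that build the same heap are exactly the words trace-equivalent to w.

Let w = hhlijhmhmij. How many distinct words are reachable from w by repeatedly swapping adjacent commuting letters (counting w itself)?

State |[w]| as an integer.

13

drop 0:h onto floor
drop 1:h onto {0:h}
drop 2:l onto {1:h}
drop 3:i onto {2:l}
drop 4:j onto {3:i}
drop 5:h onto {3:i}
drop 6:m onto {5:h}
drop 7:h onto {6:m}
drop 8:m onto {7:h}
drop 9:i onto {4:j, 7:h}
drop 10:j onto {9:i}
ground layer = {0:h}
drop-orders for the pieces not yet dropped (sum over which currently-grounded one goes next):
  1 to go: {8} 1  {10} 1
  2 to go: {8,10} 2  {9,10} 1
  3 to go: {4,9,10} 1  {8,9,10} 3
  4 to go: {4,8,9,10} 4  {7,8,9,10} 3
  5 to go: {4,7,8,9,10} 7  {6,7,8,9,10} 3
  6 to go: {4,6,7,8,9,10} 10  {5,6,7,8,9,10} 3
  7 to go: {4,5,6,7,8,9,10} 13
  8 to go: {3,4,5,6,7,8,9,10} 13
  9 to go: {2,3,4,5,6,7,8,9,10} 13
  if 0:h drops first: 13 orders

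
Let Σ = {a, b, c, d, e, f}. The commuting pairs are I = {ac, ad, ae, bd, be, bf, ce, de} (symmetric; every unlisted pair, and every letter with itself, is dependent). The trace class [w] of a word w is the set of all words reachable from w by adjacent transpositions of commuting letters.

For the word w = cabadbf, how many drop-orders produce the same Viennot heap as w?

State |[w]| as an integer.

16

0(c) covers ∅
1(a) covers ∅
2(b) covers 0:c, 1:a
3(a) covers 2:b
4(d) covers 0:c
5(b) covers 3:a
6(f) covers 3:a, 4:d
floor of heap: 0:c, 1:a
completions by unplaced set U, small U first (add the entries for U minus each lowest piece of U):
  |U|=1: {5}:1  {6}:1
  |U|=2: {4,6}:1  {5,6}:2
  |U|=3: {3,5,6}:2  {4,5,6}:3
  |U|=4: {2,3,5,6}:2  {3,4,5,6}:5
  |U|=5: {1,2,3,5,6}:2  {2,3,4,5,6}:7
  start at 0(c): 9
  start at 1(a): 7
sum over floor = 16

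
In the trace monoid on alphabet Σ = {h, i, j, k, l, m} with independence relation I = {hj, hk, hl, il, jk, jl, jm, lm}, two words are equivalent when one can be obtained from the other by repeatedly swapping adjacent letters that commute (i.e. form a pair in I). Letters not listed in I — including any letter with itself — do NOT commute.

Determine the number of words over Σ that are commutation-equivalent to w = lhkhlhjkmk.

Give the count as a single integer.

#0=l has no predecessor
#1=h has no predecessor
#2=k depends on [0:l]
#3=h depends on [1:h]
#4=l depends on [2:k]
#5=h depends on [3:h]
#6=j has no predecessor
#7=k depends on [4:l]
#8=m depends on [5:h, 7:k]
#9=k depends on [8:m]
sources: [0:l, 1:h, 6:j]
N(rest) = Σ N(rest − s) over sources s of rest; N(one piece) = 1:
  size 1 → [6]=1  [9]=1
  size 2 → [6,9]=2  [8,9]=1
  size 3 → [5,8,9]=1  [6,8,9]=3  [7,8,9]=1
  size 4 → [3,5,8,9]=1  [4,7,8,9]=1  [5,6,8,9]=4  [5,7,8,9]=2  [6,7,8,9]=4
  size 5 → [1,3,5,8,9]=1  [2,4,7,8,9]=1  [3,5,6,8,9]=5  [3,5,7,8,9]=3  [4,5,7,8,9]=3  [4,6,7,8,9]=5  [5,6,7,8,9]=10
  size 6 → [0,2,4,7,8,9]=1  [1,3,5,6,8,9]=6  [1,3,5,7,8,9]=4  [2,4,5,7,8,9]=4  [2,4,6,7,8,9]=6  [3,4,5,7,8,9]=6  [3,5,6,7,8,9]=18  [4,5,6,7,8,9]=18
  size 7 → [0,2,4,5,7,8,9]=5  [0,2,4,6,7,8,9]=7  [1,3,4,5,7,8,9]=10  [1,3,5,6,7,8,9]=28  [2,3,4,5,7,8,9]=10  [2,4,5,6,7,8,9]=28  [3,4,5,6,7,8,9]=42
  size 8 → [0,2,3,4,5,7,8,9]=15  [0,2,4,5,6,7,8,9]=40  [1,2,3,4,5,7,8,9]=20  [1,3,4,5,6,7,8,9]=80  [2,3,4,5,6,7,8,9]=80
  first=0(l) contributes 180
  first=1(h) contributes 135
  first=6(j) contributes 35
|[w]| = 350

350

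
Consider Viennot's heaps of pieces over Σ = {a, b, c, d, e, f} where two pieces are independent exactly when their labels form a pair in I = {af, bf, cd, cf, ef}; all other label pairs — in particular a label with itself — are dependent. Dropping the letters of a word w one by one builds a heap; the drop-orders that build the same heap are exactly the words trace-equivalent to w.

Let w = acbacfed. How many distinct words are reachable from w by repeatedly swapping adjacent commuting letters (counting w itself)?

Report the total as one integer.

0(a) covers ∅
1(c) covers 0:a
2(b) covers 1:c
3(a) covers 2:b
4(c) covers 3:a
5(f) covers ∅
6(e) covers 4:c
7(d) covers 5:f, 6:e
floor of heap: 0:a, 5:f
completions by unplaced set U, small U first (add the entries for U minus each lowest piece of U):
  |U|=1: {7}:1
  |U|=2: {5,7}:1  {6,7}:1
  |U|=3: {4,6,7}:1  {5,6,7}:2
  |U|=4: {3,4,6,7}:1  {4,5,6,7}:3
  |U|=5: {2,3,4,6,7}:1  {3,4,5,6,7}:4
  |U|=6: {1,2,3,4,6,7}:1  {2,3,4,5,6,7}:5
  start at 0(a): 6
  start at 5(f): 1
sum over floor = 7

7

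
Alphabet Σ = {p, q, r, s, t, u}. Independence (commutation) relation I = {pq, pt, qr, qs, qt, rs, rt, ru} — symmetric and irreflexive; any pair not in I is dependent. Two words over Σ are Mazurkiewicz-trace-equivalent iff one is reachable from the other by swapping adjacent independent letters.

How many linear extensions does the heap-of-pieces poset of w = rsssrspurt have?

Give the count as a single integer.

45

#0=r has no predecessor
#1=s has no predecessor
#2=s depends on [1:s]
#3=s depends on [2:s]
#4=r depends on [0:r]
#5=s depends on [3:s]
#6=p depends on [4:r, 5:s]
#7=u depends on [6:p]
#8=r depends on [6:p]
#9=t depends on [7:u]
sources: [0:r, 1:s]
N(rest) = Σ N(rest − s) over sources s of rest; N(one piece) = 1:
  size 1 → [8]=1  [9]=1
  size 2 → [7,9]=1  [8,9]=2
  size 3 → [7,8,9]=3
  size 4 → [6,7,8,9]=3
  size 5 → [4,6,7,8,9]=3  [5,6,7,8,9]=3
  size 6 → [0,4,6,7,8,9]=3  [3,5,6,7,8,9]=3  [4,5,6,7,8,9]=6
  size 7 → [0,4,5,6,7,8,9]=9  [2,3,5,6,7,8,9]=3  [3,4,5,6,7,8,9]=9
  size 8 → [0,3,4,5,6,7,8,9]=18  [1,2,3,5,6,7,8,9]=3  [2,3,4,5,6,7,8,9]=12
  first=0(r) contributes 15
  first=1(s) contributes 30
|[w]| = 45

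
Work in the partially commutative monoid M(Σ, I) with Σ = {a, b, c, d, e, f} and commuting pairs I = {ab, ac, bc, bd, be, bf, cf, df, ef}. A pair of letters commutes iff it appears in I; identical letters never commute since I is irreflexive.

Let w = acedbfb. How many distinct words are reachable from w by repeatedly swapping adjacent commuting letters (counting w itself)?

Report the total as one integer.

147

#0=a has no predecessor
#1=c has no predecessor
#2=e depends on [0:a, 1:c]
#3=d depends on [2:e]
#4=b has no predecessor
#5=f depends on [0:a]
#6=b depends on [4:b]
sources: [0:a, 1:c, 4:b]
N(rest) = Σ N(rest − s) over sources s of rest; N(one piece) = 1:
  size 1 → [3]=1  [5]=1  [6]=1
  size 2 → [2,3]=1  [3,5]=2  [3,6]=2  [4,6]=1  [5,6]=2
  size 3 → [1,2,3]=1  [2,3,5]=3  [2,3,6]=3  [3,4,6]=3  [3,5,6]=6  [4,5,6]=3
  size 4 → [0,2,3,5]=3  [1,2,3,5]=4  [1,2,3,6]=4  [2,3,4,6]=6  [2,3,5,6]=12  [3,4,5,6]=12
  size 5 → [0,1,2,3,5]=7  [0,2,3,5,6]=15  [1,2,3,4,6]=10  [1,2,3,5,6]=20  [2,3,4,5,6]=30
  first=0(a) contributes 60
  first=1(c) contributes 45
  first=4(b) contributes 42
|[w]| = 147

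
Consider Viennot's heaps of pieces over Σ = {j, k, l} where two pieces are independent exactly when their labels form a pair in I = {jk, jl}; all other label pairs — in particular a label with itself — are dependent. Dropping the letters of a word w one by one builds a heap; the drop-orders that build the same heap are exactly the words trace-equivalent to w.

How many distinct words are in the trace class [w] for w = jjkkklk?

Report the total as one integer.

0(j) covers ∅
1(j) covers 0:j
2(k) covers ∅
3(k) covers 2:k
4(k) covers 3:k
5(l) covers 4:k
6(k) covers 5:l
floor of heap: 0:j, 2:k
completions by unplaced set U, small U first (add the entries for U minus each lowest piece of U):
  |U|=1: {1}:1  {6}:1
  |U|=2: {0,1}:1  {1,6}:2  {5,6}:1
  |U|=3: {0,1,6}:3  {1,5,6}:3  {4,5,6}:1
  |U|=4: {0,1,5,6}:6  {1,4,5,6}:4  {3,4,5,6}:1
  |U|=5: {0,1,4,5,6}:10  {1,3,4,5,6}:5  {2,3,4,5,6}:1
  start at 0(j): 6
  start at 2(k): 15
sum over floor = 21

21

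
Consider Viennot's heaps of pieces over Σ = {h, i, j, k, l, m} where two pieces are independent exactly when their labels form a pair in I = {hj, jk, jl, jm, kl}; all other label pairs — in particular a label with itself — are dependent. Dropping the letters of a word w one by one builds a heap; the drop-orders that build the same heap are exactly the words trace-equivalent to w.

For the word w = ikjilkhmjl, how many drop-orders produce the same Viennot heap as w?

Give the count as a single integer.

#0=i has no predecessor
#1=k depends on [0:i]
#2=j depends on [0:i]
#3=i depends on [1:k, 2:j]
#4=l depends on [3:i]
#5=k depends on [3:i]
#6=h depends on [4:l, 5:k]
#7=m depends on [6:h]
#8=j depends on [3:i]
#9=l depends on [7:m]
sources: [0:i]
N(rest) = Σ N(rest − s) over sources s of rest; N(one piece) = 1:
  size 1 → [8]=1  [9]=1
  size 2 → [7,9]=1  [8,9]=2
  size 3 → [6,7,9]=1  [7,8,9]=3
  size 4 → [4,6,7,9]=1  [5,6,7,9]=1  [6,7,8,9]=4
  size 5 → [4,5,6,7,9]=2  [4,6,7,8,9]=5  [5,6,7,8,9]=5
  size 6 → [4,5,6,7,8,9]=12
  size 7 → [3,4,5,6,7,8,9]=12
  size 8 → [1,3,4,5,6,7,8,9]=12  [2,3,4,5,6,7,8,9]=12
  first=0(i) contributes 24

24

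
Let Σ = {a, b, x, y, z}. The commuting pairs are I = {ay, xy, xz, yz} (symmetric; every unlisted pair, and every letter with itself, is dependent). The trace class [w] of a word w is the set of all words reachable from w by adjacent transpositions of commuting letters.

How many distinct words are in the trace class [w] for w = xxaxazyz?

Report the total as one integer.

8

0(x) covers ∅
1(x) covers 0:x
2(a) covers 1:x
3(x) covers 2:a
4(a) covers 3:x
5(z) covers 4:a
6(y) covers ∅
7(z) covers 5:z
floor of heap: 0:x, 6:y
completions by unplaced set U, small U first (add the entries for U minus each lowest piece of U):
  |U|=1: {6}:1  {7}:1
  |U|=2: {5,7}:1  {6,7}:2
  |U|=3: {4,5,7}:1  {5,6,7}:3
  |U|=4: {3,4,5,7}:1  {4,5,6,7}:4
  |U|=5: {2,3,4,5,7}:1  {3,4,5,6,7}:5
  |U|=6: {1,2,3,4,5,7}:1  {2,3,4,5,6,7}:6
  start at 0(x): 7
  start at 6(y): 1
sum over floor = 8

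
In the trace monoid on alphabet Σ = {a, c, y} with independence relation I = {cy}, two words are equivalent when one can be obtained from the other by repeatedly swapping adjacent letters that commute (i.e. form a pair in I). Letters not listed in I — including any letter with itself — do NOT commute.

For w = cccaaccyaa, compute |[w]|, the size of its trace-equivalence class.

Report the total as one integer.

0(c) covers ∅
1(c) covers 0:c
2(c) covers 1:c
3(a) covers 2:c
4(a) covers 3:a
5(c) covers 4:a
6(c) covers 5:c
7(y) covers 4:a
8(a) covers 6:c, 7:y
9(a) covers 8:a
floor of heap: 0:c
completions by unplaced set U, small U first (add the entries for U minus each lowest piece of U):
  |U|=1: {9}:1
  |U|=2: {8,9}:1
  |U|=3: {6,8,9}:1  {7,8,9}:1
  |U|=4: {5,6,8,9}:1  {6,7,8,9}:2
  |U|=5: {5,6,7,8,9}:3
  |U|=6: {4,5,6,7,8,9}:3
  |U|=7: {3,4,5,6,7,8,9}:3
  |U|=8: {2,3,4,5,6,7,8,9}:3
  start at 0(c): 3

3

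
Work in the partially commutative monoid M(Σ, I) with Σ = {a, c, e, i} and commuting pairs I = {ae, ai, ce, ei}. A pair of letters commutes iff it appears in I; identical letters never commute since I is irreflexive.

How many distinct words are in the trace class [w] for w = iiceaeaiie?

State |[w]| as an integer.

piece 0:i — minimal
piece 1:i rests on {0:i}
piece 2:c rests on {1:i}
piece 3:e — minimal
piece 4:a rests on {2:c}
piece 5:e rests on {3:e}
piece 6:a rests on {4:a}
piece 7:i rests on {2:c}
piece 8:i rests on {7:i}
piece 9:e rests on {5:e}
minimal pieces: {0:i, 3:e}
ways to finish when only these pieces remain (= sum over removing one remaining piece with nothing left below it):
  1 left: {6}→1  {8}→1  {9}→1
  2 left: {4,6}→1  {5,9}→1  {6,8}→2  {6,9}→2  {7,8}→1  {8,9}→2
  3 left: {3,5,9}→1  {4,6,8}→3  {4,6,9}→3  {5,6,9}→3  {5,8,9}→3  {6,7,8}→3  {6,8,9}→6  {7,8,9}→3
  4 left: {3,5,6,9}→4  {3,5,8,9}→4  {4,5,6,9}→6  {4,6,7,8}→6  {4,6,8,9}→12  {5,6,8,9}→12  {5,7,8,9}→6  {6,7,8,9}→12
  5 left: {2,4,6,7,8}→6  {3,4,5,6,9}→10  {3,5,6,8,9}→20  {3,5,7,8,9}→10  {4,5,6,8,9}→30  {4,6,7,8,9}→30  {5,6,7,8,9}→30
  6 left: {1,2,4,6,7,8}→6  {2,4,6,7,8,9}→36  {3,4,5,6,8,9}→60  {3,5,6,7,8,9}→60  {4,5,6,7,8,9}→90
  7 left: {0,1,2,4,6,7,8}→6  {1,2,4,6,7,8,9}→42  {2,4,5,6,7,8,9}→126  {3,4,5,6,7,8,9}→210
  8 left: {0,1,2,4,6,7,8,9}→48  {1,2,4,5,6,7,8,9}→168  {2,3,4,5,6,7,8,9}→336
  placing 0:i first → 504 extensions
  placing 3:e first → 216 extensions
total linear extensions = 720

720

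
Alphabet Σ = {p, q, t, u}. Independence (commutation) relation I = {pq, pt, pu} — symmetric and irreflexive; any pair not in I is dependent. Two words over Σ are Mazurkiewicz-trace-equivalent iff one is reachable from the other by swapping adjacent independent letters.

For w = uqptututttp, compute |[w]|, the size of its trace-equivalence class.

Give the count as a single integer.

55

0(u) covers ∅
1(q) covers 0:u
2(p) covers ∅
3(t) covers 1:q
4(u) covers 3:t
5(t) covers 4:u
6(u) covers 5:t
7(t) covers 6:u
8(t) covers 7:t
9(t) covers 8:t
10(p) covers 2:p
floor of heap: 0:u, 2:p
completions by unplaced set U, small U first (add the entries for U minus each lowest piece of U):
  |U|=1: {9}:1  {10}:1
  |U|=2: {2,10}:1  {8,9}:1  {9,10}:2
  |U|=3: {2,9,10}:3  {7,8,9}:1  {8,9,10}:3
  |U|=4: {2,8,9,10}:6  {6,7,8,9}:1  {7,8,9,10}:4
  |U|=5: {2,7,8,9,10}:10  {5,6,7,8,9}:1  {6,7,8,9,10}:5
  |U|=6: {2,6,7,8,9,10}:15  {4,5,6,7,8,9}:1  {5,6,7,8,9,10}:6
  |U|=7: {2,5,6,7,8,9,10}:21  {3,4,5,6,7,8,9}:1  {4,5,6,7,8,9,10}:7
  |U|=8: {1,3,4,5,6,7,8,9}:1  {2,4,5,6,7,8,9,10}:28  {3,4,5,6,7,8,9,10}:8
  |U|=9: {0,1,3,4,5,6,7,8,9}:1  {1,3,4,5,6,7,8,9,10}:9  {2,3,4,5,6,7,8,9,10}:36
  start at 0(u): 45
  start at 2(p): 10
sum over floor = 55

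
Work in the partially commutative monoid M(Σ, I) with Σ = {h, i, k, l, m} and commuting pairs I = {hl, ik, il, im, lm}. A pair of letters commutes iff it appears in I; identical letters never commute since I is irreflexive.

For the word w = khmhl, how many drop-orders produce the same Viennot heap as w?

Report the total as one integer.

4

piece 0:k — minimal
piece 1:h rests on {0:k}
piece 2:m rests on {1:h}
piece 3:h rests on {2:m}
piece 4:l rests on {0:k}
minimal pieces: {0:k}
ways to finish when only these pieces remain (= sum over removing one remaining piece with nothing left below it):
  1 left: {3}→1  {4}→1
  2 left: {2,3}→1  {3,4}→2
  3 left: {1,2,3}→1  {2,3,4}→3
  placing 0:k first → 4 extensions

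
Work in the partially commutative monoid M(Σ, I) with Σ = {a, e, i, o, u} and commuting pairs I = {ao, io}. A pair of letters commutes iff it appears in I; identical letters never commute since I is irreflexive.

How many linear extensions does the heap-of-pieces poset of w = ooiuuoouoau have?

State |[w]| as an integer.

#0=o has no predecessor
#1=o depends on [0:o]
#2=i has no predecessor
#3=u depends on [1:o, 2:i]
#4=u depends on [3:u]
#5=o depends on [4:u]
#6=o depends on [5:o]
#7=u depends on [6:o]
#8=o depends on [7:u]
#9=a depends on [7:u]
#10=u depends on [8:o, 9:a]
sources: [0:o, 2:i]
N(rest) = Σ N(rest − s) over sources s of rest; N(one piece) = 1:
  size 1 → [10]=1
  size 2 → [8,10]=1  [9,10]=1
  size 3 → [8,9,10]=2
  size 4 → [7,8,9,10]=2
  size 5 → [6,7,8,9,10]=2
  size 6 → [5,6,7,8,9,10]=2
  size 7 → [4,5,6,7,8,9,10]=2
  size 8 → [3,4,5,6,7,8,9,10]=2
  size 9 → [1,3,4,5,6,7,8,9,10]=2  [2,3,4,5,6,7,8,9,10]=2
  first=0(o) contributes 4
  first=2(i) contributes 2
|[w]| = 6

6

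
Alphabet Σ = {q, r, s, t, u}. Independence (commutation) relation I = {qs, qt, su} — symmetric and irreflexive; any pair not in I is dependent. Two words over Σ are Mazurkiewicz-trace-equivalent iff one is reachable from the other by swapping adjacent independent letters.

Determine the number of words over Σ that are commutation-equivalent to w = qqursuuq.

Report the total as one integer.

4

0(q) covers ∅
1(q) covers 0:q
2(u) covers 1:q
3(r) covers 2:u
4(s) covers 3:r
5(u) covers 3:r
6(u) covers 5:u
7(q) covers 6:u
floor of heap: 0:q
completions by unplaced set U, small U first (add the entries for U minus each lowest piece of U):
  |U|=1: {4}:1  {7}:1
  |U|=2: {4,7}:2  {6,7}:1
  |U|=3: {4,6,7}:3  {5,6,7}:1
  |U|=4: {4,5,6,7}:4
  |U|=5: {3,4,5,6,7}:4
  |U|=6: {2,3,4,5,6,7}:4
  start at 0(q): 4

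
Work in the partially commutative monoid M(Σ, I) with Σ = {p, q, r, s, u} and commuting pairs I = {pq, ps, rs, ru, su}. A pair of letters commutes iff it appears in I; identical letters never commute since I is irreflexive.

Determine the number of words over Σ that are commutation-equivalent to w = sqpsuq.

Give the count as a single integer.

piece 0:s — minimal
piece 1:q rests on {0:s}
piece 2:p — minimal
piece 3:s rests on {1:q}
piece 4:u rests on {1:q, 2:p}
piece 5:q rests on {3:s, 4:u}
minimal pieces: {0:s, 2:p}
ways to finish when only these pieces remain (= sum over removing one remaining piece with nothing left below it):
  1 left: {5}→1
  2 left: {3,5}→1  {4,5}→1
  3 left: {2,4,5}→1  {3,4,5}→2
  4 left: {1,3,4,5}→2  {2,3,4,5}→3
  placing 0:s first → 5 extensions
  placing 2:p first → 2 extensions
total linear extensions = 7

7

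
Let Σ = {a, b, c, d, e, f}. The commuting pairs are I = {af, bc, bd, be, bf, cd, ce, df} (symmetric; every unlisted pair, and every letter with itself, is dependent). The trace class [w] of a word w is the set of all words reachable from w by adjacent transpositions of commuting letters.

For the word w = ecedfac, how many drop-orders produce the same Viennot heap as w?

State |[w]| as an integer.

11

drop 0:e onto floor
drop 1:c onto floor
drop 2:e onto {0:e}
drop 3:d onto {2:e}
drop 4:f onto {1:c, 2:e}
drop 5:a onto {1:c, 3:d}
drop 6:c onto {4:f, 5:a}
ground layer = {0:e, 1:c}
drop-orders for the pieces not yet dropped (sum over which currently-grounded one goes next):
  1 to go: {6} 1
  2 to go: {4,6} 1  {5,6} 1
  3 to go: {3,5,6} 1  {4,5,6} 2
  4 to go: {1,4,5,6} 2  {3,4,5,6} 3
  5 to go: {1,3,4,5,6} 5  {2,3,4,5,6} 3
  if 0:e drops first: 8 orders
  if 1:c drops first: 3 orders
heap linearizations: 11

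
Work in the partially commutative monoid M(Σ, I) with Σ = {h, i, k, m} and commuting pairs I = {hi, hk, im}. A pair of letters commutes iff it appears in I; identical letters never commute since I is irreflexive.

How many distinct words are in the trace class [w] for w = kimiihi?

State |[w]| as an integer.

0(k) covers ∅
1(i) covers 0:k
2(m) covers 0:k
3(i) covers 1:i
4(i) covers 3:i
5(h) covers 2:m
6(i) covers 4:i
floor of heap: 0:k
completions by unplaced set U, small U first (add the entries for U minus each lowest piece of U):
  |U|=1: {5}:1  {6}:1
  |U|=2: {2,5}:1  {4,6}:1  {5,6}:2
  |U|=3: {2,5,6}:3  {3,4,6}:1  {4,5,6}:3
  |U|=4: {1,3,4,6}:1  {2,4,5,6}:6  {3,4,5,6}:4
  |U|=5: {1,3,4,5,6}:5  {2,3,4,5,6}:10
  start at 0(k): 15

15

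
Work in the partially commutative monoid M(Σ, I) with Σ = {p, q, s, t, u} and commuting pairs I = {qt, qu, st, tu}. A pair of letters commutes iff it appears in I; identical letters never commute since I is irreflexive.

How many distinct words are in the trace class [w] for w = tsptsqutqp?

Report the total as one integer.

0(t) covers ∅
1(s) covers ∅
2(p) covers 0:t, 1:s
3(t) covers 2:p
4(s) covers 2:p
5(q) covers 4:s
6(u) covers 4:s
7(t) covers 3:t
8(q) covers 5:q
9(p) covers 6:u, 7:t, 8:q
floor of heap: 0:t, 1:s
completions by unplaced set U, small U first (add the entries for U minus each lowest piece of U):
  |U|=1: {9}:1
  |U|=2: {6,9}:1  {7,9}:1  {8,9}:1
  |U|=3: {3,7,9}:1  {5,8,9}:1  {6,7,9}:2  {6,8,9}:2  {7,8,9}:2
  |U|=4: {3,6,7,9}:3  {3,7,8,9}:3  {5,6,8,9}:3  {5,7,8,9}:3  {6,7,8,9}:6
  |U|=5: {3,5,7,8,9}:6  {3,6,7,8,9}:12  {4,5,6,8,9}:3  {5,6,7,8,9}:12
  |U|=6: {3,5,6,7,8,9}:30  {4,5,6,7,8,9}:15
  |U|=7: {3,4,5,6,7,8,9}:45
  |U|=8: {2,3,4,5,6,7,8,9}:45
  start at 0(t): 45
  start at 1(s): 45
sum over floor = 90

90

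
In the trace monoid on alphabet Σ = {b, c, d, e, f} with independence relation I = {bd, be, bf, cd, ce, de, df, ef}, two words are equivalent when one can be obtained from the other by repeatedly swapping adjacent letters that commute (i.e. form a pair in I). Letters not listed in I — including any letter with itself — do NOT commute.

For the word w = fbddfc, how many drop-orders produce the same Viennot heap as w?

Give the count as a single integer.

0(f) covers ∅
1(b) covers ∅
2(d) covers ∅
3(d) covers 2:d
4(f) covers 0:f
5(c) covers 1:b, 4:f
floor of heap: 0:f, 1:b, 2:d
completions by unplaced set U, small U first (add the entries for U minus each lowest piece of U):
  |U|=1: {3}:1  {5}:1
  |U|=2: {1,5}:1  {2,3}:1  {3,5}:2  {4,5}:1
  |U|=3: {0,4,5}:1  {1,3,5}:3  {1,4,5}:2  {2,3,5}:3  {3,4,5}:3
  |U|=4: {0,1,4,5}:3  {0,3,4,5}:4  {1,2,3,5}:6  {1,3,4,5}:8  {2,3,4,5}:6
  start at 0(f): 20
  start at 1(b): 10
  start at 2(d): 15
sum over floor = 45

45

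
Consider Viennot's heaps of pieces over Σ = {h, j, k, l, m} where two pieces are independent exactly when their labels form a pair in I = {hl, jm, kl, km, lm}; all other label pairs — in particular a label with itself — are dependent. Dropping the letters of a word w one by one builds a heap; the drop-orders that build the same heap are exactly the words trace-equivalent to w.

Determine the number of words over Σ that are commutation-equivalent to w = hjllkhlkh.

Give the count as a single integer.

piece 0:h — minimal
piece 1:j rests on {0:h}
piece 2:l rests on {1:j}
piece 3:l rests on {2:l}
piece 4:k rests on {1:j}
piece 5:h rests on {4:k}
piece 6:l rests on {3:l}
piece 7:k rests on {5:h}
piece 8:h rests on {7:k}
minimal pieces: {0:h}
ways to finish when only these pieces remain (= sum over removing one remaining piece with nothing left below it):
  1 left: {6}→1  {8}→1
  2 left: {3,6}→1  {6,8}→2  {7,8}→1
  3 left: {2,3,6}→1  {3,6,8}→3  {5,7,8}→1  {6,7,8}→3
  4 left: {2,3,6,8}→4  {3,6,7,8}→6  {4,5,7,8}→1  {5,6,7,8}→4
  5 left: {2,3,6,7,8}→10  {3,5,6,7,8}→10  {4,5,6,7,8}→5
  6 left: {2,3,5,6,7,8}→20  {3,4,5,6,7,8}→15
  7 left: {2,3,4,5,6,7,8}→35
  placing 0:h first → 35 extensions

35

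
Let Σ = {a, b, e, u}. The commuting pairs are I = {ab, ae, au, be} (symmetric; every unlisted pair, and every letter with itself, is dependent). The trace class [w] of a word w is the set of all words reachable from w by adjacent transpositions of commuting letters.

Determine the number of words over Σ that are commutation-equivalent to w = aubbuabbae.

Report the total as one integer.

0(a) covers ∅
1(u) covers ∅
2(b) covers 1:u
3(b) covers 2:b
4(u) covers 3:b
5(a) covers 0:a
6(b) covers 4:u
7(b) covers 6:b
8(a) covers 5:a
9(e) covers 4:u
floor of heap: 0:a, 1:u
completions by unplaced set U, small U first (add the entries for U minus each lowest piece of U):
  |U|=1: {7}:1  {8}:1  {9}:1
  |U|=2: {5,8}:1  {6,7}:1  {7,8}:2  {7,9}:2  {8,9}:2
  |U|=3: {0,5,8}:1  {5,7,8}:3  {5,8,9}:3  {6,7,8}:3  {6,7,9}:3  {7,8,9}:6
  |U|=4: {0,5,7,8}:4  {0,5,8,9}:4  {4,6,7,9}:3  {5,6,7,8}:6  {5,7,8,9}:12  {6,7,8,9}:12
  |U|=5: {0,5,6,7,8}:10  {0,5,7,8,9}:20  {3,4,6,7,9}:3  {4,6,7,8,9}:15  {5,6,7,8,9}:30
  |U|=6: {0,5,6,7,8,9}:60  {2,3,4,6,7,9}:3  {3,4,6,7,8,9}:18  {4,5,6,7,8,9}:45
  |U|=7: {0,4,5,6,7,8,9}:105  {1,2,3,4,6,7,9}:3  {2,3,4,6,7,8,9}:21  {3,4,5,6,7,8,9}:63
  |U|=8: {0,3,4,5,6,7,8,9}:168  {1,2,3,4,6,7,8,9}:24  {2,3,4,5,6,7,8,9}:84
  start at 0(a): 108
  start at 1(u): 252
sum over floor = 360

360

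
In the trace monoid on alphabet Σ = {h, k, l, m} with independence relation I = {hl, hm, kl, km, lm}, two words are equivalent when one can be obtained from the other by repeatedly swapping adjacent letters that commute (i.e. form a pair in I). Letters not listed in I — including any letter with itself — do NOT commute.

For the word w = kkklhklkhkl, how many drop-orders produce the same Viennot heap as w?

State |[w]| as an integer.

0(k) covers ∅
1(k) covers 0:k
2(k) covers 1:k
3(l) covers ∅
4(h) covers 2:k
5(k) covers 4:h
6(l) covers 3:l
7(k) covers 5:k
8(h) covers 7:k
9(k) covers 8:h
10(l) covers 6:l
floor of heap: 0:k, 3:l
completions by unplaced set U, small U first (add the entries for U minus each lowest piece of U):
  |U|=1: {9}:1  {10}:1
  |U|=2: {6,10}:1  {8,9}:1  {9,10}:2
  |U|=3: {3,6,10}:1  {6,9,10}:3  {7,8,9}:1  {8,9,10}:3
  |U|=4: {3,6,9,10}:4  {5,7,8,9}:1  {6,8,9,10}:6  {7,8,9,10}:4
  |U|=5: {3,6,8,9,10}:10  {4,5,7,8,9}:1  {5,7,8,9,10}:5  {6,7,8,9,10}:10
  |U|=6: {2,4,5,7,8,9}:1  {3,6,7,8,9,10}:20  {4,5,7,8,9,10}:6  {5,6,7,8,9,10}:15
  |U|=7: {1,2,4,5,7,8,9}:1  {2,4,5,7,8,9,10}:7  {3,5,6,7,8,9,10}:35  {4,5,6,7,8,9,10}:21
  |U|=8: {0,1,2,4,5,7,8,9}:1  {1,2,4,5,7,8,9,10}:8  {2,4,5,6,7,8,9,10}:28  {3,4,5,6,7,8,9,10}:56
  |U|=9: {0,1,2,4,5,7,8,9,10}:9  {1,2,4,5,6,7,8,9,10}:36  {2,3,4,5,6,7,8,9,10}:84
  start at 0(k): 120
  start at 3(l): 45
sum over floor = 165

165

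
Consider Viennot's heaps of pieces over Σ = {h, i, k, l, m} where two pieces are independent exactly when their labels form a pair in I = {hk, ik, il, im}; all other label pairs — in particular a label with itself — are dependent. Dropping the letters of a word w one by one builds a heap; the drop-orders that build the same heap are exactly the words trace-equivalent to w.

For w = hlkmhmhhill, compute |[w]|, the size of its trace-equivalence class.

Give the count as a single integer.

3

piece 0:h — minimal
piece 1:l rests on {0:h}
piece 2:k rests on {1:l}
piece 3:m rests on {2:k}
piece 4:h rests on {3:m}
piece 5:m rests on {4:h}
piece 6:h rests on {5:m}
piece 7:h rests on {6:h}
piece 8:i rests on {7:h}
piece 9:l rests on {7:h}
piece 10:l rests on {9:l}
minimal pieces: {0:h}
ways to finish when only these pieces remain (= sum over removing one remaining piece with nothing left below it):
  1 left: {8}→1  {10}→1
  2 left: {8,10}→2  {9,10}→1
  3 left: {8,9,10}→3
  4 left: {7,8,9,10}→3
  5 left: {6,7,8,9,10}→3
  6 left: {5,6,7,8,9,10}→3
  7 left: {4,5,6,7,8,9,10}→3
  8 left: {3,4,5,6,7,8,9,10}→3
  9 left: {2,3,4,5,6,7,8,9,10}→3
  placing 0:h first → 3 extensions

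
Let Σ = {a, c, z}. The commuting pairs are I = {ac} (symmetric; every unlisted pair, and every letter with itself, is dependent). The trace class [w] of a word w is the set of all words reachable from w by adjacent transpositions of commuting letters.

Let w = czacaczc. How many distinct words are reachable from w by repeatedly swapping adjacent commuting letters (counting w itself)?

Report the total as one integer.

#0=c has no predecessor
#1=z depends on [0:c]
#2=a depends on [1:z]
#3=c depends on [1:z]
#4=a depends on [2:a]
#5=c depends on [3:c]
#6=z depends on [4:a, 5:c]
#7=c depends on [6:z]
sources: [0:c]
N(rest) = Σ N(rest − s) over sources s of rest; N(one piece) = 1:
  size 1 → [7]=1
  size 2 → [6,7]=1
  size 3 → [4,6,7]=1  [5,6,7]=1
  size 4 → [2,4,6,7]=1  [3,5,6,7]=1  [4,5,6,7]=2
  size 5 → [2,4,5,6,7]=3  [3,4,5,6,7]=3
  size 6 → [2,3,4,5,6,7]=6
  first=0(c) contributes 6

6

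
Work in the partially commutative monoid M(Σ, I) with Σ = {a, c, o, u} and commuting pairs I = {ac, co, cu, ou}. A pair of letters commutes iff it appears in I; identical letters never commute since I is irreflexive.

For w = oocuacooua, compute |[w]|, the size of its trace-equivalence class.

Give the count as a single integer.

405

#0=o has no predecessor
#1=o depends on [0:o]
#2=c has no predecessor
#3=u has no predecessor
#4=a depends on [1:o, 3:u]
#5=c depends on [2:c]
#6=o depends on [4:a]
#7=o depends on [6:o]
#8=u depends on [4:a]
#9=a depends on [7:o, 8:u]
sources: [0:o, 2:c, 3:u]
N(rest) = Σ N(rest − s) over sources s of rest; N(one piece) = 1:
  size 1 → [5]=1  [9]=1
  size 2 → [2,5]=1  [5,9]=2  [7,9]=1  [8,9]=1
  size 3 → [2,5,9]=3  [5,7,9]=3  [5,8,9]=3  [6,7,9]=1  [7,8,9]=2
  size 4 → [2,5,7,9]=6  [2,5,8,9]=6  [5,6,7,9]=4  [5,7,8,9]=8  [6,7,8,9]=3
  size 5 → [2,5,6,7,9]=10  [2,5,7,8,9]=20  [4,6,7,8,9]=3  [5,6,7,8,9]=15
  size 6 → [1,4,6,7,8,9]=3  [2,5,6,7,8,9]=45  [3,4,6,7,8,9]=3  [4,5,6,7,8,9]=18
  size 7 → [0,1,4,6,7,8,9]=3  [1,3,4,6,7,8,9]=6  [1,4,5,6,7,8,9]=21  [2,4,5,6,7,8,9]=63  [3,4,5,6,7,8,9]=21
  size 8 → [0,1,3,4,6,7,8,9]=9  [0,1,4,5,6,7,8,9]=24  [1,2,4,5,6,7,8,9]=84  [1,3,4,5,6,7,8,9]=48  [2,3,4,5,6,7,8,9]=84
  first=0(o) contributes 216
  first=2(c) contributes 81
  first=3(u) contributes 108
|[w]| = 405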